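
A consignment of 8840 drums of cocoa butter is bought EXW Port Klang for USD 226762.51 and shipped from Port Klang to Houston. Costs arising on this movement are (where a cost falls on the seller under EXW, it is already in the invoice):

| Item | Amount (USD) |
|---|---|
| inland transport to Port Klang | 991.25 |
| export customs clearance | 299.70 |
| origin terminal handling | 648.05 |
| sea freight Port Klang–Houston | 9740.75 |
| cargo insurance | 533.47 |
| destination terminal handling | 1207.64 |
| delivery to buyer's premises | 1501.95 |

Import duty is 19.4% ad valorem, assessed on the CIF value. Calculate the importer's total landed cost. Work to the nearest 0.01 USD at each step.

EXW: the seller makes goods available at their premises; the buyer bears all onward costs.
CIF value = EXW price + inland to port + export clearance + origin terminal + freight + insurance = 226762.51 + 991.25 + 299.70 + 648.05 + 9740.75 + 533.47 = 238975.73
Import duty = 238975.73 × 19.4% = 46361.29
Buyer bears: inland to port 991.25 + export clearance 299.70 + origin terminal 648.05 + freight 9740.75 + insurance 533.47 + destination terminal 1207.64 + delivery 1501.95 + duty 46361.29 = 61284.10
Landed cost = invoice 226762.51 + 61284.10 = 288046.61

Total landed cost: USD 288046.61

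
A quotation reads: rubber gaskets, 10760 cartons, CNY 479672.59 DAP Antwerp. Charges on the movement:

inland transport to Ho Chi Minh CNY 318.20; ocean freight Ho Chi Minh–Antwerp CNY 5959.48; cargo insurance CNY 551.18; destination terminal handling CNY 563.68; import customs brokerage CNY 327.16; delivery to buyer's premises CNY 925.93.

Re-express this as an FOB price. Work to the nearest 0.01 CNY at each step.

Not relevant to the conversion: inland to port — on the seller under both DAP and FOB; already in the DAP price and stays in the FOB price. brokerage — on the buyer under both terms; not part of either seller's price.
From DAP to FOB, the seller no longer bears: freight, insurance, destination terminal, delivery.
FOB price = 479672.59 − 5959.48 − 551.18 − 563.68 − 925.93 = 471672.32

FOB price: CNY 471672.32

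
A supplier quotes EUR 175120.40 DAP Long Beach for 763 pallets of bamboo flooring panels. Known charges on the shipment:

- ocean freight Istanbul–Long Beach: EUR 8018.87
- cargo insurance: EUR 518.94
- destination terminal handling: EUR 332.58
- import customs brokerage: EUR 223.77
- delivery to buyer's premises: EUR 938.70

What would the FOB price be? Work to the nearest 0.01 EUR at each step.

Not relevant to the conversion: brokerage — on the buyer under both terms; not part of either seller's price.
From DAP to FOB, the seller no longer bears: freight, insurance, destination terminal, delivery.
FOB price = 175120.40 − 8018.87 − 518.94 − 332.58 − 938.70 = 165311.31

FOB price: EUR 165311.31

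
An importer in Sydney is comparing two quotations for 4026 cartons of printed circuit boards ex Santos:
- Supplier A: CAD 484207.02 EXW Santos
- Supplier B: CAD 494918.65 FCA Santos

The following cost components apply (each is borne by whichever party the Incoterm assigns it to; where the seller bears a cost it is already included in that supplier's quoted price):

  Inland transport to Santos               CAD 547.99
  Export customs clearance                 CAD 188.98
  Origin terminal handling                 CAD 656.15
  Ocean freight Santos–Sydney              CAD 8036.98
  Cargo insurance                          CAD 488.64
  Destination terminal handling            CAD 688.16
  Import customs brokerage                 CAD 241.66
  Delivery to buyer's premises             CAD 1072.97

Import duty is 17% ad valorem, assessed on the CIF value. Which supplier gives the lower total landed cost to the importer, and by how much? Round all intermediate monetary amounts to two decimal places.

Supplier A (EXW):
CIF value = EXW price + inland to port + export clearance + origin terminal + freight + insurance = 484207.02 + 547.99 + 188.98 + 656.15 + 8036.98 + 488.64 = 494125.76
Import duty = 494125.76 × 17% = 84001.38
Buyer bears (A): 547.99 + 188.98 + 656.15 + 8036.98 + 488.64 + 688.16 + 241.66 + 1072.97 = 11921.53
Landed cost (A) = invoice 484207.02 + 11921.53 + duty 84001.38 = 580129.93
Supplier B (FCA):
CIF value = FCA price + origin terminal + freight + insurance = 494918.65 + 656.15 + 8036.98 + 488.64 = 504100.42
Import duty = 504100.42 × 17% = 85697.07
Buyer bears (B): 656.15 + 8036.98 + 488.64 + 688.16 + 241.66 + 1072.97 = 11184.56
Landed cost (B) = invoice 494918.65 + 11184.56 + duty 85697.07 = 591800.28
Difference = |580129.93 − 591800.28| = 11670.35

Supplier A is cheaper by CAD 11670.35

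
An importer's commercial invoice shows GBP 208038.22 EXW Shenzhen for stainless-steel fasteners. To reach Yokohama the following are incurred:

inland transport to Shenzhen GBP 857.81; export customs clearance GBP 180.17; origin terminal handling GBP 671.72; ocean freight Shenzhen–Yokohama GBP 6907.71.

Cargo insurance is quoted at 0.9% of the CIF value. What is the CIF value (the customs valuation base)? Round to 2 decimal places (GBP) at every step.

CIF value: GBP 218623.24

Let C be the CIF value. C = EXW price + pre-shipment costs + freight + 0.9% × C
C − 0.9% × C = 208038.22 + 857.81 + 180.17 + 671.72 + 6907.71
0.991 × C = 216655.63
C = 216655.63 / 0.991 = 218623.24
Insurance premium = 0.9% × 218623.24 = 1967.61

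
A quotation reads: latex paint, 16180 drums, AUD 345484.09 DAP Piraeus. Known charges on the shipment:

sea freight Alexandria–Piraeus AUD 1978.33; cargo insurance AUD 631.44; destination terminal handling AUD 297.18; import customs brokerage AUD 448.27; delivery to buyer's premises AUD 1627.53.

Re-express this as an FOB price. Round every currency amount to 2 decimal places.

FOB price: AUD 340949.61

Not relevant to the conversion: brokerage — on the buyer under both terms; not part of either seller's price.
From DAP to FOB, the seller no longer bears: freight, insurance, destination terminal, delivery.
FOB price = 345484.09 − 1978.33 − 631.44 − 297.18 − 1627.53 = 340949.61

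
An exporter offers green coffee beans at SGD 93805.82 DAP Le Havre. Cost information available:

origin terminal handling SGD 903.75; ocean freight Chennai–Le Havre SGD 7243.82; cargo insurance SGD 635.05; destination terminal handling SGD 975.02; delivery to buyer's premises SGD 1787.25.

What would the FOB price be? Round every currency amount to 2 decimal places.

FOB price: SGD 83164.68

Not relevant to the conversion: origin terminal — on the seller under both DAP and FOB; already in the DAP price and stays in the FOB price.
From DAP to FOB, the seller no longer bears: freight, insurance, destination terminal, delivery.
FOB price = 93805.82 − 7243.82 − 635.05 − 975.02 − 1787.25 = 83164.68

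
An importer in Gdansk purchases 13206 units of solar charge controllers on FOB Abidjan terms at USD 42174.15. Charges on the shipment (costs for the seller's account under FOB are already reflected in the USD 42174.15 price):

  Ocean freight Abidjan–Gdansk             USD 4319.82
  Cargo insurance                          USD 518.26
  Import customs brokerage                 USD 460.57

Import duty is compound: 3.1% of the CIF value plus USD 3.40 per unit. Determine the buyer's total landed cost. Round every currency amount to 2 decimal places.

Total landed cost: USD 93830.58

FOB: the seller bears costs until goods are on board at the origin port; the buyer bears freight, insurance and all costs thereafter.
CIF value = FOB price + freight + insurance = 42174.15 + 4319.82 + 518.26 = 47012.23
Ad valorem component: 47012.23 × 3.1% = 1457.38
Specific component: 13206 × 3.40 = 44900.40
Import duty = 1457.38 + 44900.40 = 46357.78
Buyer bears: freight 4319.82 + insurance 518.26 + brokerage 460.57 + duty 46357.78 = 51656.43
Landed cost = invoice 42174.15 + 51656.43 = 93830.58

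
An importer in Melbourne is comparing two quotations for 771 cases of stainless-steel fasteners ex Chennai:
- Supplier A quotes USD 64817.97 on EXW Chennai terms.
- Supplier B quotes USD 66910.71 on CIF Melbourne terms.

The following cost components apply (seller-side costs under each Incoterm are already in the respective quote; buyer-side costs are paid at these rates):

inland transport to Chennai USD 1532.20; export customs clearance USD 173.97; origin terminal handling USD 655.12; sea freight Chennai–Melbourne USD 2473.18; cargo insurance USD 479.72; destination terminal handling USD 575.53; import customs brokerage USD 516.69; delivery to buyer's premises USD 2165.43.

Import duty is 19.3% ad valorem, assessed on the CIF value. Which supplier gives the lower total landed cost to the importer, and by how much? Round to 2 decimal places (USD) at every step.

Supplier B is cheaper by USD 3843.19

Supplier A (EXW):
CIF value = EXW price + inland to port + export clearance + origin terminal + freight + insurance = 64817.97 + 1532.20 + 173.97 + 655.12 + 2473.18 + 479.72 = 70132.16
Import duty = 70132.16 × 19.3% = 13535.51
Buyer bears (A): 1532.20 + 173.97 + 655.12 + 2473.18 + 479.72 + 575.53 + 516.69 + 2165.43 = 8571.84
Landed cost (A) = invoice 64817.97 + 8571.84 + duty 13535.51 = 86925.32
Supplier B (CIF):
The CIF price already equals the CIF value: 66910.71
Import duty = 66910.71 × 19.3% = 12913.77
Buyer bears (B): 575.53 + 516.69 + 2165.43 = 3257.65
Landed cost (B) = invoice 66910.71 + 3257.65 + duty 12913.77 = 83082.13
Difference = |86925.32 − 83082.13| = 3843.19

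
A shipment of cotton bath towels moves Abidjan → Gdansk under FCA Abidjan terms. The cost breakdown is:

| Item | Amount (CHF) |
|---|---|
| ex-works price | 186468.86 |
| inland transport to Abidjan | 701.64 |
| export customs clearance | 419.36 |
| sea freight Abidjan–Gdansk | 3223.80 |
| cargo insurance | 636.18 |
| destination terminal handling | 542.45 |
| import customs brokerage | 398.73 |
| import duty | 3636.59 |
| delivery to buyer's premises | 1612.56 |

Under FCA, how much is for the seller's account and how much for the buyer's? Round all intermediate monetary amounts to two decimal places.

FCA: the seller delivers export-cleared goods to the carrier; the buyer bears costs from that point.
Seller's account: goods 186468.86 + inland to port 701.64 + export clearance 419.36 = 187589.86
Buyer's account: freight 3223.80 + insurance 636.18 + destination terminal 542.45 + brokerage 398.73 + duty 3636.59 + delivery 1612.56 = 10050.31

Seller: CHF 187589.86; buyer: CHF 10050.31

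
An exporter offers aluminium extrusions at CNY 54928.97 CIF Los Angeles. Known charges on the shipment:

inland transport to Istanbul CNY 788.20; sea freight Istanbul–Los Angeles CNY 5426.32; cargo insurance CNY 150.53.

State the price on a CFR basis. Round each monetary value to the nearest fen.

Not relevant to the conversion: freight, inland to port — on the seller under both CIF and CFR; already in the CIF price and stays in the CFR price.
From CIF to CFR, the seller no longer bears: insurance.
CFR price = 54928.97 − 150.53 = 54778.44

CFR price: CNY 54778.44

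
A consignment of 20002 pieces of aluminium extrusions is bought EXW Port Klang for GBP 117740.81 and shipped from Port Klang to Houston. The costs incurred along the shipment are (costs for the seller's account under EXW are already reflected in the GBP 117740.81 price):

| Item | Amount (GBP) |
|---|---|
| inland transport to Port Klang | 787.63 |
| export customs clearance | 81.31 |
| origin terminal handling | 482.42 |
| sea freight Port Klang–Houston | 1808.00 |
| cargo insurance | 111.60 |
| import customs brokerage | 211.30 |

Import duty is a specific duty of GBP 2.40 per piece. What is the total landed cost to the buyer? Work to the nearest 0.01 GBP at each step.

EXW: the seller makes goods available at their premises; the buyer bears all onward costs.
CIF value = EXW price + inland to port + export clearance + origin terminal + freight + insurance = 117740.81 + 787.63 + 81.31 + 482.42 + 1808.00 + 111.60 = 121011.77
Import duty = 20002 × 2.40 = 48004.80
Buyer bears: inland to port 787.63 + export clearance 81.31 + origin terminal 482.42 + freight 1808.00 + insurance 111.60 + brokerage 211.30 + duty 48004.80 = 51487.06
Landed cost = invoice 117740.81 + 51487.06 = 169227.87

Total landed cost: GBP 169227.87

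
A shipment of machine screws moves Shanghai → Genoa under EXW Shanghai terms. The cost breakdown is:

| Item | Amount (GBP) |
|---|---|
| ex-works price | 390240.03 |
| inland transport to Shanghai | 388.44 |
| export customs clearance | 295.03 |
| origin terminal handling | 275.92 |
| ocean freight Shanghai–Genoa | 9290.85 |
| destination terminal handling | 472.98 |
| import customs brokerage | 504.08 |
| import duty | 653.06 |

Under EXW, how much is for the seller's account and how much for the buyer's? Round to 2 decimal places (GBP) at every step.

Seller: GBP 390240.03; buyer: GBP 11880.36

EXW: the seller makes goods available at their premises; the buyer bears all onward costs.
Seller's account: goods 390240.03 = 390240.03
Buyer's account: inland to port 388.44 + export clearance 295.03 + origin terminal 275.92 + freight 9290.85 + destination terminal 472.98 + brokerage 504.08 + duty 653.06 = 11880.36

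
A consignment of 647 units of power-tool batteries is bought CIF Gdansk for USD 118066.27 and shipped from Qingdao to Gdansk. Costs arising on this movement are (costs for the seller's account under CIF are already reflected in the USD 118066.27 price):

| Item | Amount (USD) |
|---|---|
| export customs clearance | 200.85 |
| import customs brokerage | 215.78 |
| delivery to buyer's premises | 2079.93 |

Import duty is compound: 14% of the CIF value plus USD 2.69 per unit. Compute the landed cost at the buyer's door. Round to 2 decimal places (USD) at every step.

Total landed cost: USD 138631.69

CIF: the seller pays costs through ocean freight and marine insurance to the destination port.
Already in the invoice (seller's account under CIF): export clearance — exclude.
The CIF price already equals the CIF value: 118066.27
Ad valorem component: 118066.27 × 14% = 16529.28
Specific component: 647 × 2.69 = 1740.43
Import duty = 16529.28 + 1740.43 = 18269.71
Buyer bears: brokerage 215.78 + delivery 2079.93 + duty 18269.71 = 20565.42
Landed cost = invoice 118066.27 + 20565.42 = 138631.69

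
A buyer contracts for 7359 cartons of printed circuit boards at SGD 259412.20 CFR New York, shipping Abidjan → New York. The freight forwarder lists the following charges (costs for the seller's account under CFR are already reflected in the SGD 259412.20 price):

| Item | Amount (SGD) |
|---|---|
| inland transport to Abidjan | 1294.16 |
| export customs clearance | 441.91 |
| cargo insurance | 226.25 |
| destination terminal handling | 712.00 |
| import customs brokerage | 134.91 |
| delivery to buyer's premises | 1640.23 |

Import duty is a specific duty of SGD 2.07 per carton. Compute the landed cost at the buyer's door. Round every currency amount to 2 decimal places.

CFR: the seller pays costs through ocean freight to the destination port, but not insurance.
Already in the invoice (seller's account under CFR): inland to port, export clearance — exclude.
CIF value = CFR price + insurance = 259412.20 + 226.25 = 259638.45
Import duty = 7359 × 2.07 = 15233.13
Buyer bears: insurance 226.25 + destination terminal 712.00 + brokerage 134.91 + delivery 1640.23 + duty 15233.13 = 17946.52
Landed cost = invoice 259412.20 + 17946.52 = 277358.72

Total landed cost: SGD 277358.72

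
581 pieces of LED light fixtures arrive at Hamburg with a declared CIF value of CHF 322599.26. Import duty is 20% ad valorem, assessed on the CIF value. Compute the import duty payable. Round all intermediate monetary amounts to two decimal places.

Import duty = 322599.26 × 20% = 64519.85

Import duty: CHF 64519.85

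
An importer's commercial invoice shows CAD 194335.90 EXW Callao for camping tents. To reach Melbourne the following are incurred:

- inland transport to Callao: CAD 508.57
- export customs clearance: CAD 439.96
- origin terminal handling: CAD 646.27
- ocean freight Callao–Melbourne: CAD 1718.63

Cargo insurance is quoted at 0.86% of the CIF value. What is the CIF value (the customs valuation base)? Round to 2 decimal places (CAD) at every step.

Let C be the CIF value. C = EXW price + pre-shipment costs + freight + 0.86% × C
C − 0.86% × C = 194335.90 + 508.57 + 439.96 + 646.27 + 1718.63
0.9914 × C = 197649.33
C = 197649.33 / 0.9914 = 199363.86
Insurance premium = 0.86% × 199363.86 = 1714.53

CIF value: CAD 199363.86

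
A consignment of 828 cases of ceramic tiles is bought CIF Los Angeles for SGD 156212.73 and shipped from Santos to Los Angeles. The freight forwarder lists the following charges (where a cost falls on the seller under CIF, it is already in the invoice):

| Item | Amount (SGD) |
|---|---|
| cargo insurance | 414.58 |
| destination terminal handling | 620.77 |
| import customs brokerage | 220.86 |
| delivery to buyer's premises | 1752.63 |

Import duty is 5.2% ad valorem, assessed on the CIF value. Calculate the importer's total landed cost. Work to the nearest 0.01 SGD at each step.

CIF: the seller pays costs through ocean freight and marine insurance to the destination port.
Already in the invoice (seller's account under CIF): insurance — exclude.
The CIF price already equals the CIF value: 156212.73
Import duty = 156212.73 × 5.2% = 8123.06
Buyer bears: destination terminal 620.77 + brokerage 220.86 + delivery 1752.63 + duty 8123.06 = 10717.32
Landed cost = invoice 156212.73 + 10717.32 = 166930.05

Total landed cost: SGD 166930.05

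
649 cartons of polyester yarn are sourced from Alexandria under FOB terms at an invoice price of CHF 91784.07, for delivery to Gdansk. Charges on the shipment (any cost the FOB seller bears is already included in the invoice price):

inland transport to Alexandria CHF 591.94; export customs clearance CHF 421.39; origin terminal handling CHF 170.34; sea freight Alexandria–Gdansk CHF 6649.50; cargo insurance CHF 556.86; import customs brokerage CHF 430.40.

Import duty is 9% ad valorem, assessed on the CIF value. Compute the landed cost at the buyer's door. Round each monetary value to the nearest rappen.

Total landed cost: CHF 108329.97

FOB: the seller bears costs until goods are on board at the origin port; the buyer bears freight, insurance and all costs thereafter.
Already in the invoice (seller's account under FOB): inland to port, export clearance, origin terminal — exclude.
CIF value = FOB price + freight + insurance = 91784.07 + 6649.50 + 556.86 = 98990.43
Import duty = 98990.43 × 9% = 8909.14
Buyer bears: freight 6649.50 + insurance 556.86 + brokerage 430.40 + duty 8909.14 = 16545.90
Landed cost = invoice 91784.07 + 16545.90 = 108329.97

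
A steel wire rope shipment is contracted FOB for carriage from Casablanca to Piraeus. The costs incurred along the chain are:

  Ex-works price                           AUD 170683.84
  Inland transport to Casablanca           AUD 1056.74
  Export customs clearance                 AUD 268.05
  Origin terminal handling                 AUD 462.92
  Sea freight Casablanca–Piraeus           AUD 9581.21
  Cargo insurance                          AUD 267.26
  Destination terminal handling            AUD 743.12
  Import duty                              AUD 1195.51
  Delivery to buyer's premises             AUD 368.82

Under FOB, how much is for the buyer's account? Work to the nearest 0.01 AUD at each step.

Buyer's account: AUD 12155.92

FOB: the seller bears costs until goods are on board at the origin port; the buyer bears freight, insurance and all costs thereafter.
Seller's account: goods 170683.84 + inland to port 1056.74 + export clearance 268.05 + origin terminal 462.92 = 172471.55
Buyer's account: freight 9581.21 + insurance 267.26 + destination terminal 743.12 + duty 1195.51 + delivery 368.82 = 12155.92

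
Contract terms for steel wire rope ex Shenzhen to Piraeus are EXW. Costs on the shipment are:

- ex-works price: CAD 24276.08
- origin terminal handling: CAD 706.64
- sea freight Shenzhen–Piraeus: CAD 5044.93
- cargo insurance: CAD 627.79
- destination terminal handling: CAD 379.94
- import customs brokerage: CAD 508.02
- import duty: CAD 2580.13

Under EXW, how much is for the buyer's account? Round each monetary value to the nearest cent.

Buyer's account: CAD 9847.45

EXW: the seller makes goods available at their premises; the buyer bears all onward costs.
Seller's account: goods 24276.08 = 24276.08
Buyer's account: origin terminal 706.64 + freight 5044.93 + insurance 627.79 + destination terminal 379.94 + brokerage 508.02 + duty 2580.13 = 9847.45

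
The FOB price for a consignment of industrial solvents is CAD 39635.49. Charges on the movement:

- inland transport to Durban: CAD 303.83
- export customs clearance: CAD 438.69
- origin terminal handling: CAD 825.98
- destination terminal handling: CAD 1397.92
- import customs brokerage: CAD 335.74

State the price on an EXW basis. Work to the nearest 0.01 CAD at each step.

Not relevant to the conversion: brokerage, destination terminal — on the buyer under both terms; not part of either seller's price.
From FOB to EXW, the seller no longer bears: inland to port, export clearance, origin terminal.
EXW price = 39635.49 − 303.83 − 438.69 − 825.98 = 38066.99

EXW price: CAD 38066.99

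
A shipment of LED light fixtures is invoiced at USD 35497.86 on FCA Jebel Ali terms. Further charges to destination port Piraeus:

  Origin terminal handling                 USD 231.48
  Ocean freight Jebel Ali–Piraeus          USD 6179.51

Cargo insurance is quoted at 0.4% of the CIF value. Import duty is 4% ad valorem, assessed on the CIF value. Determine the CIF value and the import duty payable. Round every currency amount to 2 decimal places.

Let C be the CIF value. C = FCA price + pre-shipment costs + freight + 0.4% × C
C − 0.4% × C = 35497.86 + 231.48 + 6179.51
0.996 × C = 41908.85
C = 41908.85 / 0.996 = 42077.16
Insurance premium = 0.4% × 42077.16 = 168.31
Import duty = 42077.16 × 4% = 1683.09

CIF value: USD 42077.16; import duty: USD 1683.09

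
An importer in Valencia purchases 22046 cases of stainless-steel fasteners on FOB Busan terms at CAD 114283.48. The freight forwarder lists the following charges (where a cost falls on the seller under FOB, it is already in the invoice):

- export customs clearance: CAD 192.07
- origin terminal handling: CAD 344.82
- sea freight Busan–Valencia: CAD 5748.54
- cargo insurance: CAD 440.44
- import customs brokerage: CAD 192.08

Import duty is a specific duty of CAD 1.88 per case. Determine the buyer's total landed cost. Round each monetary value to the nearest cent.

FOB: the seller bears costs until goods are on board at the origin port; the buyer bears freight, insurance and all costs thereafter.
Already in the invoice (seller's account under FOB): export clearance, origin terminal — exclude.
CIF value = FOB price + freight + insurance = 114283.48 + 5748.54 + 440.44 = 120472.46
Import duty = 22046 × 1.88 = 41446.48
Buyer bears: freight 5748.54 + insurance 440.44 + brokerage 192.08 + duty 41446.48 = 47827.54
Landed cost = invoice 114283.48 + 47827.54 = 162111.02

Total landed cost: CAD 162111.02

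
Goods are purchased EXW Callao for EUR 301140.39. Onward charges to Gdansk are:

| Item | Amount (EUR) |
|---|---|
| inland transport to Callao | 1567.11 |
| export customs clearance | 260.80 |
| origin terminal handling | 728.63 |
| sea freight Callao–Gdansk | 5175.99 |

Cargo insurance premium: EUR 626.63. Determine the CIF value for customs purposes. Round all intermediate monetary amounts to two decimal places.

CIF value: EUR 309499.55

CIF = EXW price + pre-shipment costs + freight + insurance
CIF = 301140.39 + 1567.11 + 260.80 + 728.63 + 5175.99 + 626.63 = 309499.55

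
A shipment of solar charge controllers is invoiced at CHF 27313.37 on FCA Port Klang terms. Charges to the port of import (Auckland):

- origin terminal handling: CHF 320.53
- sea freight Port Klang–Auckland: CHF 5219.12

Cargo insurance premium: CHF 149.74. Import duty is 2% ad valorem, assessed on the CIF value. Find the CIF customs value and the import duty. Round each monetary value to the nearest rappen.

CIF value: CHF 33002.76; import duty: CHF 660.06

CIF = FCA price + pre-shipment costs + freight + insurance
CIF = 27313.37 + 320.53 + 5219.12 + 149.74 = 33002.76
Import duty = 33002.76 × 2% = 660.06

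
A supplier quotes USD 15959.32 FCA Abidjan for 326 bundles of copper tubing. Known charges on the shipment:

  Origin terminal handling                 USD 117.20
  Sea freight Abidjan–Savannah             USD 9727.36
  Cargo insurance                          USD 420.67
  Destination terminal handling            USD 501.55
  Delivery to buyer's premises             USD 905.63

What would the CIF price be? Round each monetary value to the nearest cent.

Not relevant to the conversion: destination terminal, delivery — on the buyer under both terms; not part of either seller's price.
From FCA to CIF, the seller additionally bears: origin terminal, freight, insurance.
CIF price = 15959.32 + 117.20 + 9727.36 + 420.67 = 26224.55

CIF price: USD 26224.55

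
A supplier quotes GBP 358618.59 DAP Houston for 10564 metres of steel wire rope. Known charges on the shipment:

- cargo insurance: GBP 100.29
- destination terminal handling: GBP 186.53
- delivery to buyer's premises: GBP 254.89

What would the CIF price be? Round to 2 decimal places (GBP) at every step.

CIF price: GBP 358177.17

Not relevant to the conversion: insurance — on the seller under both DAP and CIF; already in the DAP price and stays in the CIF price.
From DAP to CIF, the seller no longer bears: destination terminal, delivery.
CIF price = 358618.59 − 186.53 − 254.89 = 358177.17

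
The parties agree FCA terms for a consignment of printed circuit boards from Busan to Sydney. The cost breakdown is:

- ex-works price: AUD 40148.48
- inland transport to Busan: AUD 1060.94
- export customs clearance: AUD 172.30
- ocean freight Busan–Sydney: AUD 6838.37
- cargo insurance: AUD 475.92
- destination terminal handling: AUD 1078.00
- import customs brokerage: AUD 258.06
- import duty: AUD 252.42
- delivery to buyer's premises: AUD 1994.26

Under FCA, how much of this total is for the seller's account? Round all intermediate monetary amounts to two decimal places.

Seller's account: AUD 41381.72

FCA: the seller delivers export-cleared goods to the carrier; the buyer bears costs from that point.
Seller's account: goods 40148.48 + inland to port 1060.94 + export clearance 172.30 = 41381.72
Buyer's account: freight 6838.37 + insurance 475.92 + destination terminal 1078.00 + brokerage 258.06 + duty 252.42 + delivery 1994.26 = 10897.03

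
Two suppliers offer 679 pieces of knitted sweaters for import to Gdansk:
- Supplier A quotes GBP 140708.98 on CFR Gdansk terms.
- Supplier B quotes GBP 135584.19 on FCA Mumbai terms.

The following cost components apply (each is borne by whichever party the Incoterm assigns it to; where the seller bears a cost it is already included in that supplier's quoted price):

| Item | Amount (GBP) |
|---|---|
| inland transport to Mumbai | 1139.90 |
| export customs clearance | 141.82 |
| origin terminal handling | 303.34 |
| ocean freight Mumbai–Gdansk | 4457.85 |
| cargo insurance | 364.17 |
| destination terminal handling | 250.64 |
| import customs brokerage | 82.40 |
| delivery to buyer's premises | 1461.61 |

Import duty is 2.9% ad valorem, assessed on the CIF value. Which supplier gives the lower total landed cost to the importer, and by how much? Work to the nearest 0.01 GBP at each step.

Supplier A (CFR):
CIF value = CFR price + insurance = 140708.98 + 364.17 = 141073.15
Import duty = 141073.15 × 2.9% = 4091.12
Buyer bears (A): 364.17 + 250.64 + 82.40 + 1461.61 = 2158.82
Landed cost (A) = invoice 140708.98 + 2158.82 + duty 4091.12 = 146958.92
Supplier B (FCA):
CIF value = FCA price + origin terminal + freight + insurance = 135584.19 + 303.34 + 4457.85 + 364.17 = 140709.55
Import duty = 140709.55 × 2.9% = 4080.58
Buyer bears (B): 303.34 + 4457.85 + 364.17 + 250.64 + 82.40 + 1461.61 = 6920.01
Landed cost (B) = invoice 135584.19 + 6920.01 + duty 4080.58 = 146584.78
Difference = |146958.92 − 146584.78| = 374.14

Supplier B is cheaper by GBP 374.14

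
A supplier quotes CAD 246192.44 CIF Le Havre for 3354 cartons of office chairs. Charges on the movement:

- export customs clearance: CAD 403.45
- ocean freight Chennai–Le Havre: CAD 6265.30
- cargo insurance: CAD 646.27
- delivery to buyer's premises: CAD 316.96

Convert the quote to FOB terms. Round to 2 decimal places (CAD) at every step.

Not relevant to the conversion: export clearance — on the seller under both CIF and FOB; already in the CIF price and stays in the FOB price. delivery — on the buyer under both terms; not part of either seller's price.
From CIF to FOB, the seller no longer bears: freight, insurance.
FOB price = 246192.44 − 6265.30 − 646.27 = 239280.87

FOB price: CAD 239280.87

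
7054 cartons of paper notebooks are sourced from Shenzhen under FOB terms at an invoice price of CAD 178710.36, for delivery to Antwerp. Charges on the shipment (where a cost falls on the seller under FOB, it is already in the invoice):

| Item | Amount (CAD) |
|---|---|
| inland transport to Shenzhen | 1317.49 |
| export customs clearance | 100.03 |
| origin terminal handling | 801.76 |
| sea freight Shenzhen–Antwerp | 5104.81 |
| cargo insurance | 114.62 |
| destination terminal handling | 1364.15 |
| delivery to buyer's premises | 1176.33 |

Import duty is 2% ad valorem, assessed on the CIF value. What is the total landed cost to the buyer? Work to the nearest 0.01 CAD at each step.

Total landed cost: CAD 190148.87

FOB: the seller bears costs until goods are on board at the origin port; the buyer bears freight, insurance and all costs thereafter.
Already in the invoice (seller's account under FOB): inland to port, export clearance, origin terminal — exclude.
CIF value = FOB price + freight + insurance = 178710.36 + 5104.81 + 114.62 = 183929.79
Import duty = 183929.79 × 2% = 3678.60
Buyer bears: freight 5104.81 + insurance 114.62 + destination terminal 1364.15 + delivery 1176.33 + duty 3678.60 = 11438.51
Landed cost = invoice 178710.36 + 11438.51 = 190148.87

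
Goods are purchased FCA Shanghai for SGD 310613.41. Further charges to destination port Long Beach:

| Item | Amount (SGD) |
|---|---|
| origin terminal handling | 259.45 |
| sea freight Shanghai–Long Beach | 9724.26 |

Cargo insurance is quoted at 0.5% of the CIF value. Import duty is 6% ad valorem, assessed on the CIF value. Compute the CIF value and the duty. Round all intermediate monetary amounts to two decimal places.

Let C be the CIF value. C = FCA price + pre-shipment costs + freight + 0.5% × C
C − 0.5% × C = 310613.41 + 259.45 + 9724.26
0.995 × C = 320597.12
C = 320597.12 / 0.995 = 322208.16
Insurance premium = 0.5% × 322208.16 = 1611.04
Import duty = 322208.16 × 6% = 19332.49

CIF value: SGD 322208.16; import duty: SGD 19332.49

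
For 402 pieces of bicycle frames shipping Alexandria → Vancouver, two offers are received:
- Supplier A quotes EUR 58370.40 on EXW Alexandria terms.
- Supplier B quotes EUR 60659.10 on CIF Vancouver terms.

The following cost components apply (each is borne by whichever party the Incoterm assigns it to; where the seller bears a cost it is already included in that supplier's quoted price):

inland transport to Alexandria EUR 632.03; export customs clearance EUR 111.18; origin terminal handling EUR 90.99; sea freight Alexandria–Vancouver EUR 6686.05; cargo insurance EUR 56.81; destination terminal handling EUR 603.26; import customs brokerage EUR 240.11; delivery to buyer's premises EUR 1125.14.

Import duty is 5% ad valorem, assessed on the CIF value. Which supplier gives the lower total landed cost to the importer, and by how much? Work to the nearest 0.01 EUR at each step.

Supplier A (EXW):
CIF value = EXW price + inland to port + export clearance + origin terminal + freight + insurance = 58370.40 + 632.03 + 111.18 + 90.99 + 6686.05 + 56.81 = 65947.46
Import duty = 65947.46 × 5% = 3297.37
Buyer bears (A): 632.03 + 111.18 + 90.99 + 6686.05 + 56.81 + 603.26 + 240.11 + 1125.14 = 9545.57
Landed cost (A) = invoice 58370.40 + 9545.57 + duty 3297.37 = 71213.34
Supplier B (CIF):
The CIF price already equals the CIF value: 60659.10
Import duty = 60659.10 × 5% = 3032.96
Buyer bears (B): 603.26 + 240.11 + 1125.14 = 1968.51
Landed cost (B) = invoice 60659.10 + 1968.51 + duty 3032.96 = 65660.57
Difference = |71213.34 − 65660.57| = 5552.77

Supplier B is cheaper by EUR 5552.77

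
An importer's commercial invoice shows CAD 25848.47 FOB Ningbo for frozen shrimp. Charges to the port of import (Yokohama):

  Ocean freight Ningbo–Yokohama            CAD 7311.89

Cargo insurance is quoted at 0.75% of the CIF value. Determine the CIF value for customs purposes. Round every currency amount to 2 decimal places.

CIF value: CAD 33410.94

Let C be the CIF value. C = FOB price + freight + 0.75% × C
C − 0.75% × C = 25848.47 + 7311.89
0.9925 × C = 33160.36
C = 33160.36 / 0.9925 = 33410.94
Insurance premium = 0.75% × 33410.94 = 250.58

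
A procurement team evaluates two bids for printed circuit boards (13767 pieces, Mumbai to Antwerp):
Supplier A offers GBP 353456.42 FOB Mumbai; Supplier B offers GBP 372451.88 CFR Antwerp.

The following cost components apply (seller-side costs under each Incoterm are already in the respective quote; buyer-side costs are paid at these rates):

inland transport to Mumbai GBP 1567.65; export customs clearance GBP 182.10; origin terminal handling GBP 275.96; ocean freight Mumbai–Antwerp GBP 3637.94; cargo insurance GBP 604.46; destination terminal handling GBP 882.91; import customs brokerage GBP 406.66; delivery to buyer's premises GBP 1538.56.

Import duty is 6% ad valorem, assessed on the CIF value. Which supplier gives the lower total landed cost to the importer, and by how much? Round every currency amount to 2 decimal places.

Supplier A is cheaper by GBP 16278.97

Supplier A (FOB):
CIF value = FOB price + freight + insurance = 353456.42 + 3637.94 + 604.46 = 357698.82
Import duty = 357698.82 × 6% = 21461.93
Buyer bears (A): 3637.94 + 604.46 + 882.91 + 406.66 + 1538.56 = 7070.53
Landed cost (A) = invoice 353456.42 + 7070.53 + duty 21461.93 = 381988.88
Supplier B (CFR):
CIF value = CFR price + insurance = 372451.88 + 604.46 = 373056.34
Import duty = 373056.34 × 6% = 22383.38
Buyer bears (B): 604.46 + 882.91 + 406.66 + 1538.56 = 3432.59
Landed cost (B) = invoice 372451.88 + 3432.59 + duty 22383.38 = 398267.85
Difference = |381988.88 − 398267.85| = 16278.97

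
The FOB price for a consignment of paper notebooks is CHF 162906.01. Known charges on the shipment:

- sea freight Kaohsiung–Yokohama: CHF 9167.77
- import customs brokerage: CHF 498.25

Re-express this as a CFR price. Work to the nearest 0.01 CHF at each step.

CFR price: CHF 172073.78

Not relevant to the conversion: brokerage — on the buyer under both terms; not part of either seller's price.
From FOB to CFR, the seller additionally bears: freight.
CFR price = 162906.01 + 9167.77 = 172073.78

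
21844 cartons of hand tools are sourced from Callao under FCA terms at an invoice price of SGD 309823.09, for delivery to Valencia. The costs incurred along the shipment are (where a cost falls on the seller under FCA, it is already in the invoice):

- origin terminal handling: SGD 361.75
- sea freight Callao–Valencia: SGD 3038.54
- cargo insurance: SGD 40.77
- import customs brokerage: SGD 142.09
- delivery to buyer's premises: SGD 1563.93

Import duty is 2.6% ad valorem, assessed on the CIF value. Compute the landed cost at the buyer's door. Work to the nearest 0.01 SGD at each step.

Total landed cost: SGD 323115.04

FCA: the seller delivers export-cleared goods to the carrier; the buyer bears costs from that point.
CIF value = FCA price + origin terminal + freight + insurance = 309823.09 + 361.75 + 3038.54 + 40.77 = 313264.15
Import duty = 313264.15 × 2.6% = 8144.87
Buyer bears: origin terminal 361.75 + freight 3038.54 + insurance 40.77 + brokerage 142.09 + delivery 1563.93 + duty 8144.87 = 13291.95
Landed cost = invoice 309823.09 + 13291.95 = 323115.04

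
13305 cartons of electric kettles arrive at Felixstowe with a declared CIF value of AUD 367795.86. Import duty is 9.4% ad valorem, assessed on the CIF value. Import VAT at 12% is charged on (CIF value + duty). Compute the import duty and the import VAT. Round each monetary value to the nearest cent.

Import duty: AUD 34572.81; import VAT: AUD 48284.24

Import duty = 367795.86 × 9.4% = 34572.81
VAT base = CIF + duty = 367795.86 + 34572.81 = 402368.67
Import VAT = 402368.67 × 12% = 48284.24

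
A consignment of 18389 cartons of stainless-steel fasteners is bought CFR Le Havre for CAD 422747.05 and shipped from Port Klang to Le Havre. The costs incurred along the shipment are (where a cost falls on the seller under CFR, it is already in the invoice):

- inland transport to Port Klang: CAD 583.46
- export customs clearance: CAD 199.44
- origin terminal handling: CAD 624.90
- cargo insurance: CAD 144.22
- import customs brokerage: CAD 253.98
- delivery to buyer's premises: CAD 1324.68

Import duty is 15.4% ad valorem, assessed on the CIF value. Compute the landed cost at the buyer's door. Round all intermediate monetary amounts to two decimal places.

Total landed cost: CAD 489595.19

CFR: the seller pays costs through ocean freight to the destination port, but not insurance.
Already in the invoice (seller's account under CFR): inland to port, export clearance, origin terminal — exclude.
CIF value = CFR price + insurance = 422747.05 + 144.22 = 422891.27
Import duty = 422891.27 × 15.4% = 65125.26
Buyer bears: insurance 144.22 + brokerage 253.98 + delivery 1324.68 + duty 65125.26 = 66848.14
Landed cost = invoice 422747.05 + 66848.14 = 489595.19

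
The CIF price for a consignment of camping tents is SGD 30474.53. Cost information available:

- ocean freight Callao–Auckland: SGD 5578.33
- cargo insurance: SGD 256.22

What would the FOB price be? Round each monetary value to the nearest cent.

FOB price: SGD 24639.98

From CIF to FOB, the seller no longer bears: freight, insurance.
FOB price = 30474.53 − 5578.33 − 256.22 = 24639.98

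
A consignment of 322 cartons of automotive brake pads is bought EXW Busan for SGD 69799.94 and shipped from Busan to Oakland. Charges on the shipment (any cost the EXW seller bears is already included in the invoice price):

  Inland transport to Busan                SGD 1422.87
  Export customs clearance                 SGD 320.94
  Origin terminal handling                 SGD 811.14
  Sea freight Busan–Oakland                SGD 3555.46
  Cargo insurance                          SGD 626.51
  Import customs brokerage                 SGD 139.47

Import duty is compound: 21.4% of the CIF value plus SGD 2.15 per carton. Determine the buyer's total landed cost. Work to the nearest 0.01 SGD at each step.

Total landed cost: SGD 93747.52

EXW: the seller makes goods available at their premises; the buyer bears all onward costs.
CIF value = EXW price + inland to port + export clearance + origin terminal + freight + insurance = 69799.94 + 1422.87 + 320.94 + 811.14 + 3555.46 + 626.51 = 76536.86
Ad valorem component: 76536.86 × 21.4% = 16378.89
Specific component: 322 × 2.15 = 692.30
Import duty = 16378.89 + 692.30 = 17071.19
Buyer bears: inland to port 1422.87 + export clearance 320.94 + origin terminal 811.14 + freight 3555.46 + insurance 626.51 + brokerage 139.47 + duty 17071.19 = 23947.58
Landed cost = invoice 69799.94 + 23947.58 = 93747.52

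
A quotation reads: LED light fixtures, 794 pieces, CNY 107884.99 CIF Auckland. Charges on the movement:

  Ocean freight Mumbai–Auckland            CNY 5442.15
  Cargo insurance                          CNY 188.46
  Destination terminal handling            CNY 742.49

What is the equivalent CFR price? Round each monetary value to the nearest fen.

Not relevant to the conversion: freight — on the seller under both CIF and CFR; already in the CIF price and stays in the CFR price. destination terminal — on the buyer under both terms; not part of either seller's price.
From CIF to CFR, the seller no longer bears: insurance.
CFR price = 107884.99 − 188.46 = 107696.53

CFR price: CNY 107696.53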